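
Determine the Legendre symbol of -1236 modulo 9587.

(-1236/9587)
  = -(1236/9587)    [9587 ≡ 3 mod 4 ⇒ (-1/9587) = -1]
  = -(309/9587)    [9587 ≡ 3 mod 8 ⇒ (2/9587)^2 = +1]
  = -(9587/309)    [QR: 309 ≡ 1 mod 4, sign kept]
  = -(8/309)    [9587 ≡ 8 mod 309]
  = (1/309)    [309 ≡ 5 mod 8 ⇒ (2/309)^3 = -1]
  = 1    [(1/309) = 1]

1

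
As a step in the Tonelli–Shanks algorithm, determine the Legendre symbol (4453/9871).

-1

4453 ≡ 1 (mod 4), so quadratic reciprocity gives (4453/9871) = (9871/4453). Reduce: 9871 ≡ 965 (mod 4453). Now have (965/4453).
965 ≡ 1 (mod 4), so quadratic reciprocity gives (965/4453) = (4453/965). Reduce: 4453 ≡ 593 (mod 965). Now have (593/965).
593 ≡ 1 (mod 4), so quadratic reciprocity gives (593/965) = (965/593). Reduce: 965 ≡ 372 (mod 593). Now have (372/593).
Factor out 2: 372 = 2^2·93. Since 593 ≡ 1 (mod 8), (2/593) = +1, and (2/593)^2 = +1. Now have (93/593).
93 ≡ 1 (mod 4), so quadratic reciprocity gives (93/593) = (593/93). Reduce: 593 ≡ 35 (mod 93). Now have (35/93).
93 ≡ 1 (mod 4), so quadratic reciprocity gives (35/93) = (93/35). Reduce: 93 ≡ 23 (mod 35). Now have (23/35).
Both 23 ≡ 3 and 35 ≡ 3 (mod 4), so reciprocity gives (23/35) = -(35/23). Reduce: 35 ≡ 12 (mod 23). Now have -(12/23).
Factor out 2: 12 = 2^2·3. Since 23 ≡ 7 (mod 8), (2/23) = +1, and (2/23)^2 = +1. Now have -(3/23).
Both 3 ≡ 3 and 23 ≡ 3 (mod 4), so reciprocity gives (3/23) = -(23/3). Reduce: 23 ≡ 2 (mod 3). Now have (2/3).
Factor out 2: 2 = 2. Since 3 ≡ 3 (mod 8), (2/3) = -1. Now have -(1/3).
(1/3) = 1. Collecting the sign factors: -1.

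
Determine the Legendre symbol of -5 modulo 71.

(-5 / 71)
  = (66 / 71)    [-5 ≡ 66 mod 71]
  = (33 / 71)    [71 ≡ 7 mod 8 ⇒ (2 / 71) = +1]
  = (71 / 33)    [QR: 33 ≡ 1 mod 4, sign kept]
  = (5 / 33)    [71 ≡ 5 mod 33]
  = (33 / 5)    [QR: 5 ≡ 1 mod 4, sign kept]
  = (3 / 5)    [33 ≡ 3 mod 5]
  = (5 / 3)    [QR: 5 ≡ 1 mod 4, sign kept]
  = (2 / 3)    [5 ≡ 2 mod 3]
  = -(1 / 3)    [3 ≡ 3 mod 8 ⇒ (2 / 3) = -1]
  = -1    [(1 / 3) = 1]

-1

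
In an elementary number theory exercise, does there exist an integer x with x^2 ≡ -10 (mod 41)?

Pull out -1: (-10/41) = (-1/41)·(10/41). Since 41 ≡ 1 (mod 4), (-1/41) = +1. Now have (10/41).
Factor out 2: 10 = 2·5. Since 41 ≡ 1 (mod 8), (2/41) = +1. Now have (5/41).
5 ≡ 1 (mod 4), so quadratic reciprocity gives (5/41) = (41/5). Reduce: 41 ≡ 1 (mod 5). Now have (1/5).
(1/5) = 1. Collecting the sign factors: 1.
The Legendre symbol is 1, so x^2 ≡ -10 (mod 41) has solution.

yes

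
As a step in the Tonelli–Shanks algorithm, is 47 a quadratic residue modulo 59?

no

Both 47 ≡ 3 and 59 ≡ 3 (mod 4), so reciprocity gives (47/59) = -(59/47). Reduce: 59 ≡ 12 (mod 47). Now have -(12/47).
Factor out 2: 12 = 2^2·3. Since 47 ≡ 7 (mod 8), (2/47) = +1, and (2/47)^2 = +1. Now have -(3/47).
Both 3 ≡ 3 and 47 ≡ 3 (mod 4), so reciprocity gives (3/47) = -(47/3). Reduce: 47 ≡ 2 (mod 3). Now have (2/3).
Factor out 2: 2 = 2. Since 3 ≡ 3 (mod 8), (2/3) = -1. Now have -(1/3).
(1/3) = 1. Collecting the sign factors: -1.
(47/59) = -1, and 59 is prime, so 47 is not a quadratic residue mod 59.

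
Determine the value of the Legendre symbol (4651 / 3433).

1

Reduce the numerator: 4651 ≡ 1218 (mod 3433), so (4651 / 3433) = (1218 / 3433).
Factor out 2: 1218 = 2·609. Since 3433 ≡ 1 (mod 8), (2 / 3433) = +1. Now have (609 / 3433).
609 ≡ 1 (mod 4), so quadratic reciprocity gives (609 / 3433) = (3433 / 609). Reduce: 3433 ≡ 388 (mod 609). Now have (388 / 609).
Factor out 2: 388 = 2^2·97. Since 609 ≡ 1 (mod 8), (2 / 609) = +1, and (2 / 609)^2 = +1. Now have (97 / 609).
97 ≡ 1 (mod 4), so quadratic reciprocity gives (97 / 609) = (609 / 97). Reduce: 609 ≡ 27 (mod 97). Now have (27 / 97).
97 ≡ 1 (mod 4), so quadratic reciprocity gives (27 / 97) = (97 / 27). Reduce: 97 ≡ 16 (mod 27). Now have (16 / 27).
Factor out 2: 16 = 2^4. Since 27 ≡ 3 (mod 8), (2 / 27) = -1, and (2 / 27)^4 = +1. Now have (1 / 27).
(1 / 27) = 1. Collecting the sign factors: 1.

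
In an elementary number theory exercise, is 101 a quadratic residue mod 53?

(101/53)
  = (48/53)    [101 ≡ 48 mod 53]
  = (3/53)    [53 ≡ 5 mod 8 ⇒ (2/53)^4 = +1]
  = (53/3)    [QR: 53 ≡ 1 mod 4, sign kept]
  = (2/3)    [53 ≡ 2 mod 3]
  = -(1/3)    [3 ≡ 3 mod 8 ⇒ (2/3) = -1]
  = -1    [(1/3) = 1]
The Legendre symbol is -1, so x^2 ≡ 101 (mod 53) has no solution.

no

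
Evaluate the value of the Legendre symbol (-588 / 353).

Pull out -1: (-588 / 353) = (-1 / 353)·(588 / 353). Since 353 ≡ 1 (mod 4), (-1 / 353) = +1. Now have (588 / 353).
Reduce the numerator: 588 ≡ 235 (mod 353), so (588 / 353) = (235 / 353).
353 ≡ 1 (mod 4), so quadratic reciprocity gives (235 / 353) = (353 / 235). Reduce: 353 ≡ 118 (mod 235). Now have (118 / 235).
Factor out 2: 118 = 2·59. Since 235 ≡ 3 (mod 8), (2 / 235) = -1. Now have -(59 / 235).
Both 59 ≡ 3 and 235 ≡ 3 (mod 4), so reciprocity gives (59 / 235) = -(235 / 59). Reduce: 235 ≡ 58 (mod 59). Now have (58 / 59).
Factor out 2: 58 = 2·29. Since 59 ≡ 3 (mod 8), (2 / 59) = -1. Now have -(29 / 59).
29 ≡ 1 (mod 4), so quadratic reciprocity gives (29 / 59) = (59 / 29). Reduce: 59 ≡ 1 (mod 29). Now have -(1 / 29).
(1 / 29) = 1. Collecting the sign factors: -1.

-1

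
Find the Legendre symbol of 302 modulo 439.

(302/439)
  = (151/439)    [439 ≡ 7 mod 8 ⇒ (2/439) = +1]
  = -(439/151)    [QR: both ≡ 3 mod 4, sign flips]
  = -(137/151)    [439 ≡ 137 mod 151]
  = -(151/137)    [QR: 137 ≡ 1 mod 4, sign kept]
  = -(14/137)    [151 ≡ 14 mod 137]
  = -(7/137)    [137 ≡ 1 mod 8 ⇒ (2/137) = +1]
  = -(137/7)    [QR: 137 ≡ 1 mod 4, sign kept]
  = -(4/7)    [137 ≡ 4 mod 7]
  = -(1/7)    [7 ≡ 7 mod 8 ⇒ (2/7)^2 = +1]
  = -1    [(1/7) = 1]

-1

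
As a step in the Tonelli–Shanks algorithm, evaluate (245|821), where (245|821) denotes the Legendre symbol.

1

(245|821)
  = (821|245)    [QR: 245 ≡ 1 mod 4, sign kept]
  = (86|245)    [821 ≡ 86 mod 245]
  = -(43|245)    [245 ≡ 5 mod 8 ⇒ (2|245) = -1]
  = -(245|43)    [QR: 245 ≡ 1 mod 4, sign kept]
  = -(30|43)    [245 ≡ 30 mod 43]
  = (15|43)    [43 ≡ 3 mod 8 ⇒ (2|43) = -1]
  = -(43|15)    [QR: both ≡ 3 mod 4, sign flips]
  = -(13|15)    [43 ≡ 13 mod 15]
  = -(15|13)    [QR: 13 ≡ 1 mod 4, sign kept]
  = -(2|13)    [15 ≡ 2 mod 13]
  = (1|13)    [13 ≡ 5 mod 8 ⇒ (2|13) = -1]
  = 1    [(1|13) = 1]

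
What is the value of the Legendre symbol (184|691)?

Factor out 2: 184 = 2^3·23. Since 691 ≡ 3 (mod 8), (2|691) = -1, and (2|691)^3 = -1. Now have -(23|691).
Both 23 ≡ 3 and 691 ≡ 3 (mod 4), so reciprocity gives (23|691) = -(691|23). Reduce: 691 ≡ 1 (mod 23). Now have (1|23).
(1|23) = 1. Collecting the sign factors: 1.

1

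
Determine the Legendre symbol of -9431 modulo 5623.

(-9431|5623)
  = -(9431|5623)    [5623 ≡ 3 mod 4 ⇒ (-1|5623) = -1]
  = -(3808|5623)    [9431 ≡ 3808 mod 5623]
  = -(119|5623)    [5623 ≡ 7 mod 8 ⇒ (2|5623)^5 = +1]
  = (5623|119)    [QR: both ≡ 3 mod 4, sign flips]
  = (30|119)    [5623 ≡ 30 mod 119]
  = (15|119)    [119 ≡ 7 mod 8 ⇒ (2|119) = +1]
  = -(119|15)    [QR: both ≡ 3 mod 4, sign flips]
  = -(14|15)    [119 ≡ 14 mod 15]
  = -(7|15)    [15 ≡ 7 mod 8 ⇒ (2|15) = +1]
  = (15|7)    [QR: both ≡ 3 mod 4, sign flips]
  = (1|7)    [15 ≡ 1 mod 7]
  = 1    [(1|7) = 1]

1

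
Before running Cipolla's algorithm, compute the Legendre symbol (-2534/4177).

-1

(-2534/4177)
  = (1643/4177)    [-2534 ≡ 1643 mod 4177]
  = (4177/1643)    [QR: 4177 ≡ 1 mod 4, sign kept]
  = (891/1643)    [4177 ≡ 891 mod 1643]
  = -(1643/891)    [QR: both ≡ 3 mod 4, sign flips]
  = -(752/891)    [1643 ≡ 752 mod 891]
  = -(47/891)    [891 ≡ 3 mod 8 ⇒ (2/891)^4 = +1]
  = (891/47)    [QR: both ≡ 3 mod 4, sign flips]
  = (45/47)    [891 ≡ 45 mod 47]
  = (47/45)    [QR: 45 ≡ 1 mod 4, sign kept]
  = (2/45)    [47 ≡ 2 mod 45]
  = -(1/45)    [45 ≡ 5 mod 8 ⇒ (2/45) = -1]
  = -1    [(1/45) = 1]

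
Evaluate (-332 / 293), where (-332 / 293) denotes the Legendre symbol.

1

(-332 / 293)
  = (254 / 293)    [-332 ≡ 254 mod 293]
  = -(127 / 293)    [293 ≡ 5 mod 8 ⇒ (2 / 293) = -1]
  = -(293 / 127)    [QR: 293 ≡ 1 mod 4, sign kept]
  = -(39 / 127)    [293 ≡ 39 mod 127]
  = (127 / 39)    [QR: both ≡ 3 mod 4, sign flips]
  = (10 / 39)    [127 ≡ 10 mod 39]
  = (5 / 39)    [39 ≡ 7 mod 8 ⇒ (2 / 39) = +1]
  = (39 / 5)    [QR: 5 ≡ 1 mod 4, sign kept]
  = (4 / 5)    [39 ≡ 4 mod 5]
  = (1 / 5)    [5 ≡ 5 mod 8 ⇒ (2 / 5)^2 = +1]
  = 1    [(1 / 5) = 1]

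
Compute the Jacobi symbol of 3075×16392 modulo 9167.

-1

By multiplicativity, (3075·16392|9167) = (3075|9167)·(16392|9167).
First factor (3075|9167):
Both 3075 ≡ 3 and 9167 ≡ 3 (mod 4), so reciprocity gives (3075|9167) = -(9167|3075). Reduce: 9167 ≡ 3017 (mod 3075). Now have -(3017|3075).
3017 ≡ 1 (mod 4), so quadratic reciprocity gives (3017|3075) = (3075|3017). Reduce: 3075 ≡ 58 (mod 3017). Now have -(58|3017).
Factor out 2: 58 = 2·29. Since 3017 ≡ 1 (mod 8), (2|3017) = +1. Now have -(29|3017).
29 ≡ 1 (mod 4), so quadratic reciprocity gives (29|3017) = (3017|29). Reduce: 3017 ≡ 1 (mod 29). Now have -(1|29).
(1|29) = 1. Collecting the sign factors: -1.
Second factor (16392|9167):
Reduce the numerator: 16392 ≡ 7225 (mod 9167), so (16392|9167) = (7225|9167).
7225 ≡ 1 (mod 4), so quadratic reciprocity gives (7225|9167) = (9167|7225). Reduce: 9167 ≡ 1942 (mod 7225). Now have (1942|7225).
Factor out 2: 1942 = 2·971. Since 7225 ≡ 1 (mod 8), (2|7225) = +1. Now have (971|7225).
7225 ≡ 1 (mod 4), so quadratic reciprocity gives (971|7225) = (7225|971). Reduce: 7225 ≡ 428 (mod 971). Now have (428|971).
Factor out 2: 428 = 2^2·107. Since 971 ≡ 3 (mod 8), (2|971) = -1, and (2|971)^2 = +1. Now have (107|971).
Both 107 ≡ 3 and 971 ≡ 3 (mod 4), so reciprocity gives (107|971) = -(971|107). Reduce: 971 ≡ 8 (mod 107). Now have -(8|107).
Factor out 2: 8 = 2^3. Since 107 ≡ 3 (mod 8), (2|107) = -1, and (2|107)^3 = -1. Now have (1|107).
(1|107) = 1. Collecting the sign factors: 1.
Product: (-1)·(1) = -1.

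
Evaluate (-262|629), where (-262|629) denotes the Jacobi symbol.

-1

(-262|629)
  = (367|629)    [-262 ≡ 367 mod 629]
  = (629|367)    [QR: 629 ≡ 1 mod 4, sign kept]
  = (262|367)    [629 ≡ 262 mod 367]
  = (131|367)    [367 ≡ 7 mod 8 ⇒ (2|367) = +1]
  = -(367|131)    [QR: both ≡ 3 mod 4, sign flips]
  = -(105|131)    [367 ≡ 105 mod 131]
  = -(131|105)    [QR: 105 ≡ 1 mod 4, sign kept]
  = -(26|105)    [131 ≡ 26 mod 105]
  = -(13|105)    [105 ≡ 1 mod 8 ⇒ (2|105) = +1]
  = -(105|13)    [QR: 13 ≡ 1 mod 4, sign kept]
  = -(1|13)    [105 ≡ 1 mod 13]
  = -1    [(1|13) = 1]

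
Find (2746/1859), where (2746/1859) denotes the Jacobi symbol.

(2746/1859)
  = (887/1859)    [2746 ≡ 887 mod 1859]
  = -(1859/887)    [QR: both ≡ 3 mod 4, sign flips]
  = -(85/887)    [1859 ≡ 85 mod 887]
  = -(887/85)    [QR: 85 ≡ 1 mod 4, sign kept]
  = -(37/85)    [887 ≡ 37 mod 85]
  = -(85/37)    [QR: 37 ≡ 1 mod 4, sign kept]
  = -(11/37)    [85 ≡ 11 mod 37]
  = -(37/11)    [QR: 37 ≡ 1 mod 4, sign kept]
  = -(4/11)    [37 ≡ 4 mod 11]
  = -(1/11)    [11 ≡ 3 mod 8 ⇒ (2/11)^2 = +1]
  = -1    [(1/11) = 1]

-1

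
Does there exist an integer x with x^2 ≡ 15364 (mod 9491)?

(15364/9491)
  = (5873/9491)    [15364 ≡ 5873 mod 9491]
  = (9491/5873)    [QR: 5873 ≡ 1 mod 4, sign kept]
  = (3618/5873)    [9491 ≡ 3618 mod 5873]
  = (1809/5873)    [5873 ≡ 1 mod 8 ⇒ (2/5873) = +1]
  = (5873/1809)    [QR: 1809 ≡ 1 mod 4, sign kept]
  = (446/1809)    [5873 ≡ 446 mod 1809]
  = (223/1809)    [1809 ≡ 1 mod 8 ⇒ (2/1809) = +1]
  = (1809/223)    [QR: 1809 ≡ 1 mod 4, sign kept]
  = (25/223)    [1809 ≡ 25 mod 223]
  = (223/25)    [QR: 25 ≡ 1 mod 4, sign kept]
  = (23/25)    [223 ≡ 23 mod 25]
  = (25/23)    [QR: 25 ≡ 1 mod 4, sign kept]
  = (2/23)    [25 ≡ 2 mod 23]
  = (1/23)    [23 ≡ 7 mod 8 ⇒ (2/23) = +1]
  = 1    [(1/23) = 1]
(15364/9491) = 1, and 9491 is prime, so 15364 is a quadratic residue mod 9491.

yes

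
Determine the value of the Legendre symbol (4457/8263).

-1

4457 ≡ 1 (mod 4), so quadratic reciprocity gives (4457/8263) = (8263/4457). Reduce: 8263 ≡ 3806 (mod 4457). Now have (3806/4457).
Factor out 2: 3806 = 2·1903. Since 4457 ≡ 1 (mod 8), (2/4457) = +1. Now have (1903/4457).
4457 ≡ 1 (mod 4), so quadratic reciprocity gives (1903/4457) = (4457/1903). Reduce: 4457 ≡ 651 (mod 1903). Now have (651/1903).
Both 651 ≡ 3 and 1903 ≡ 3 (mod 4), so reciprocity gives (651/1903) = -(1903/651). Reduce: 1903 ≡ 601 (mod 651). Now have -(601/651).
601 ≡ 1 (mod 4), so quadratic reciprocity gives (601/651) = (651/601). Reduce: 651 ≡ 50 (mod 601). Now have -(50/601).
Factor out 2: 50 = 2·25. Since 601 ≡ 1 (mod 8), (2/601) = +1. Now have -(25/601).
25 ≡ 1 (mod 4), so quadratic reciprocity gives (25/601) = (601/25). Reduce: 601 ≡ 1 (mod 25). Now have -(1/25).
(1/25) = 1. Collecting the sign factors: -1.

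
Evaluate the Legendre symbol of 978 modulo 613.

1

Reduce the numerator: 978 ≡ 365 (mod 613), so (978 / 613) = (365 / 613).
365 ≡ 1 (mod 4), so quadratic reciprocity gives (365 / 613) = (613 / 365). Reduce: 613 ≡ 248 (mod 365). Now have (248 / 365).
Factor out 2: 248 = 2^3·31. Since 365 ≡ 5 (mod 8), (2 / 365) = -1, and (2 / 365)^3 = -1. Now have -(31 / 365).
365 ≡ 1 (mod 4), so quadratic reciprocity gives (31 / 365) = (365 / 31). Reduce: 365 ≡ 24 (mod 31). Now have -(24 / 31).
Factor out 2: 24 = 2^3·3. Since 31 ≡ 7 (mod 8), (2 / 31) = +1, and (2 / 31)^3 = +1. Now have -(3 / 31).
Both 3 ≡ 3 and 31 ≡ 3 (mod 4), so reciprocity gives (3 / 31) = -(31 / 3). Reduce: 31 ≡ 1 (mod 3). Now have (1 / 3).
(1 / 3) = 1. Collecting the sign factors: 1.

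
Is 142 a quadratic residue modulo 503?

(142/503)
  = (71/503)    [503 ≡ 7 mod 8 ⇒ (2/503) = +1]
  = -(503/71)    [QR: both ≡ 3 mod 4, sign flips]
  = -(6/71)    [503 ≡ 6 mod 71]
  = -(3/71)    [71 ≡ 7 mod 8 ⇒ (2/71) = +1]
  = (71/3)    [QR: both ≡ 3 mod 4, sign flips]
  = (2/3)    [71 ≡ 2 mod 3]
  = -(1/3)    [3 ≡ 3 mod 8 ⇒ (2/3) = -1]
  = -1    [(1/3) = 1]
(142/503) = -1, and 503 is prime, so 142 is not a quadratic residue mod 503.

no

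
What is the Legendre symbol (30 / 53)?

Factor out 2: 30 = 2·15. Since 53 ≡ 5 (mod 8), (2 / 53) = -1. Now have -(15 / 53).
53 ≡ 1 (mod 4), so quadratic reciprocity gives (15 / 53) = (53 / 15). Reduce: 53 ≡ 8 (mod 15). Now have -(8 / 15).
Factor out 2: 8 = 2^3. Since 15 ≡ 7 (mod 8), (2 / 15) = +1, and (2 / 15)^3 = +1. Now have -(1 / 15).
(1 / 15) = 1. Collecting the sign factors: -1.

-1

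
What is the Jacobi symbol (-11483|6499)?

1

Pull out -1: (-11483|6499) = (-1|6499)·(11483|6499). Since 6499 ≡ 3 (mod 4), (-1|6499) = -1. Now have -(11483|6499).
Reduce the numerator: 11483 ≡ 4984 (mod 6499), so (11483|6499) = (4984|6499).
Factor out 2: 4984 = 2^3·623. Since 6499 ≡ 3 (mod 8), (2|6499) = -1, and (2|6499)^3 = -1. Now have (623|6499).
Both 623 ≡ 3 and 6499 ≡ 3 (mod 4), so reciprocity gives (623|6499) = -(6499|623). Reduce: 6499 ≡ 269 (mod 623). Now have -(269|623).
269 ≡ 1 (mod 4), so quadratic reciprocity gives (269|623) = (623|269). Reduce: 623 ≡ 85 (mod 269). Now have -(85|269).
85 ≡ 1 (mod 4), so quadratic reciprocity gives (85|269) = (269|85). Reduce: 269 ≡ 14 (mod 85). Now have -(14|85).
Factor out 2: 14 = 2·7. Since 85 ≡ 5 (mod 8), (2|85) = -1. Now have (7|85).
85 ≡ 1 (mod 4), so quadratic reciprocity gives (7|85) = (85|7). Reduce: 85 ≡ 1 (mod 7). Now have (1|7).
(1|7) = 1. Collecting the sign factors: 1.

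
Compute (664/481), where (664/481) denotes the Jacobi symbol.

Reduce the numerator: 664 ≡ 183 (mod 481), so (664/481) = (183/481).
481 ≡ 1 (mod 4), so quadratic reciprocity gives (183/481) = (481/183). Reduce: 481 ≡ 115 (mod 183). Now have (115/183).
Both 115 ≡ 3 and 183 ≡ 3 (mod 4), so reciprocity gives (115/183) = -(183/115). Reduce: 183 ≡ 68 (mod 115). Now have -(68/115).
Factor out 2: 68 = 2^2·17. Since 115 ≡ 3 (mod 8), (2/115) = -1, and (2/115)^2 = +1. Now have -(17/115).
17 ≡ 1 (mod 4), so quadratic reciprocity gives (17/115) = (115/17). Reduce: 115 ≡ 13 (mod 17). Now have -(13/17).
13 ≡ 1 (mod 4), so quadratic reciprocity gives (13/17) = (17/13). Reduce: 17 ≡ 4 (mod 13). Now have -(4/13).
Factor out 2: 4 = 2^2. Since 13 ≡ 5 (mod 8), (2/13) = -1, and (2/13)^2 = +1. Now have -(1/13).
(1/13) = 1. Collecting the sign factors: -1.

-1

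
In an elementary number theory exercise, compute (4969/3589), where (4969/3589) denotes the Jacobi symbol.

(4969/3589)
  = (1380/3589)    [4969 ≡ 1380 mod 3589]
  = (345/3589)    [3589 ≡ 5 mod 8 ⇒ (2/3589)^2 = +1]
  = (3589/345)    [QR: 345 ≡ 1 mod 4, sign kept]
  = (139/345)    [3589 ≡ 139 mod 345]
  = (345/139)    [QR: 345 ≡ 1 mod 4, sign kept]
  = (67/139)    [345 ≡ 67 mod 139]
  = -(139/67)    [QR: both ≡ 3 mod 4, sign flips]
  = -(5/67)    [139 ≡ 5 mod 67]
  = -(67/5)    [QR: 5 ≡ 1 mod 4, sign kept]
  = -(2/5)    [67 ≡ 2 mod 5]
  = (1/5)    [5 ≡ 5 mod 8 ⇒ (2/5) = -1]
  = 1    [(1/5) = 1]

1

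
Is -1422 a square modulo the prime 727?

yes

Reduce the numerator: -1422 ≡ 32 (mod 727), so (-1422/727) = (32/727).
Factor out 2: 32 = 2^5. Since 727 ≡ 7 (mod 8), (2/727) = +1, and (2/727)^5 = +1. Now have (1/727).
(1/727) = 1. Collecting the sign factors: 1.
The Legendre symbol is 1, so x^2 ≡ -1422 (mod 727) has solution.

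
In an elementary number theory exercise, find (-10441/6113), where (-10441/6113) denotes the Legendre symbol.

-1

Reduce the numerator: -10441 ≡ 1785 (mod 6113), so (-10441/6113) = (1785/6113).
1785 ≡ 1 (mod 4), so quadratic reciprocity gives (1785/6113) = (6113/1785). Reduce: 6113 ≡ 758 (mod 1785). Now have (758/1785).
Factor out 2: 758 = 2·379. Since 1785 ≡ 1 (mod 8), (2/1785) = +1. Now have (379/1785).
1785 ≡ 1 (mod 4), so quadratic reciprocity gives (379/1785) = (1785/379). Reduce: 1785 ≡ 269 (mod 379). Now have (269/379).
269 ≡ 1 (mod 4), so quadratic reciprocity gives (269/379) = (379/269). Reduce: 379 ≡ 110 (mod 269). Now have (110/269).
Factor out 2: 110 = 2·55. Since 269 ≡ 5 (mod 8), (2/269) = -1. Now have -(55/269).
269 ≡ 1 (mod 4), so quadratic reciprocity gives (55/269) = (269/55). Reduce: 269 ≡ 49 (mod 55). Now have -(49/55).
49 ≡ 1 (mod 4), so quadratic reciprocity gives (49/55) = (55/49). Reduce: 55 ≡ 6 (mod 49). Now have -(6/49).
Factor out 2: 6 = 2·3. Since 49 ≡ 1 (mod 8), (2/49) = +1. Now have -(3/49).
49 ≡ 1 (mod 4), so quadratic reciprocity gives (3/49) = (49/3). Reduce: 49 ≡ 1 (mod 3). Now have -(1/3).
(1/3) = 1. Collecting the sign factors: -1.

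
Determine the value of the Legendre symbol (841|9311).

(841|9311)
  = (9311|841)    [QR: 841 ≡ 1 mod 4, sign kept]
  = (60|841)    [9311 ≡ 60 mod 841]
  = (15|841)    [841 ≡ 1 mod 8 ⇒ (2|841)^2 = +1]
  = (841|15)    [QR: 841 ≡ 1 mod 4, sign kept]
  = (1|15)    [841 ≡ 1 mod 15]
  = 1    [(1|15) = 1]

1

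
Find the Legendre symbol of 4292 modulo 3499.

Reduce the numerator: 4292 ≡ 793 (mod 3499), so (4292/3499) = (793/3499).
793 ≡ 1 (mod 4), so quadratic reciprocity gives (793/3499) = (3499/793). Reduce: 3499 ≡ 327 (mod 793). Now have (327/793).
793 ≡ 1 (mod 4), so quadratic reciprocity gives (327/793) = (793/327). Reduce: 793 ≡ 139 (mod 327). Now have (139/327).
Both 139 ≡ 3 and 327 ≡ 3 (mod 4), so reciprocity gives (139/327) = -(327/139). Reduce: 327 ≡ 49 (mod 139). Now have -(49/139).
49 ≡ 1 (mod 4), so quadratic reciprocity gives (49/139) = (139/49). Reduce: 139 ≡ 41 (mod 49). Now have -(41/49).
41 ≡ 1 (mod 4), so quadratic reciprocity gives (41/49) = (49/41). Reduce: 49 ≡ 8 (mod 41). Now have -(8/41).
Factor out 2: 8 = 2^3. Since 41 ≡ 1 (mod 8), (2/41) = +1, and (2/41)^3 = +1. Now have -(1/41).
(1/41) = 1. Collecting the sign factors: -1.

-1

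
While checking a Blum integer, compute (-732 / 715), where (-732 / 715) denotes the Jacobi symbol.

Reduce the numerator: -732 ≡ 698 (mod 715), so (-732 / 715) = (698 / 715).
Factor out 2: 698 = 2·349. Since 715 ≡ 3 (mod 8), (2 / 715) = -1. Now have -(349 / 715).
349 ≡ 1 (mod 4), so quadratic reciprocity gives (349 / 715) = (715 / 349). Reduce: 715 ≡ 17 (mod 349). Now have -(17 / 349).
17 ≡ 1 (mod 4), so quadratic reciprocity gives (17 / 349) = (349 / 17). Reduce: 349 ≡ 9 (mod 17). Now have -(9 / 17).
9 ≡ 1 (mod 4), so quadratic reciprocity gives (9 / 17) = (17 / 9). Reduce: 17 ≡ 8 (mod 9). Now have -(8 / 9).
Factor out 2: 8 = 2^3. Since 9 ≡ 1 (mod 8), (2 / 9) = +1, and (2 / 9)^3 = +1. Now have -(1 / 9).
(1 / 9) = 1. Collecting the sign factors: -1.

-1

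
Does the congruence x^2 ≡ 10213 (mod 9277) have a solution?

(10213/9277)
  = (936/9277)    [10213 ≡ 936 mod 9277]
  = -(117/9277)    [9277 ≡ 5 mod 8 ⇒ (2/9277)^3 = -1]
  = -(9277/117)    [QR: 117 ≡ 1 mod 4, sign kept]
  = -(34/117)    [9277 ≡ 34 mod 117]
  = (17/117)    [117 ≡ 5 mod 8 ⇒ (2/117) = -1]
  = (117/17)    [QR: 17 ≡ 1 mod 4, sign kept]
  = (15/17)    [117 ≡ 15 mod 17]
  = (17/15)    [QR: 17 ≡ 1 mod 4, sign kept]
  = (2/15)    [17 ≡ 2 mod 15]
  = (1/15)    [15 ≡ 7 mod 8 ⇒ (2/15) = +1]
  = 1    [(1/15) = 1]
The Legendre symbol is 1, so x^2 ≡ 10213 (mod 9277) has solution.

yes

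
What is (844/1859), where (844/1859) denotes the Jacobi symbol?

Factor out 2: 844 = 2^2·211. Since 1859 ≡ 3 (mod 8), (2/1859) = -1, and (2/1859)^2 = +1. Now have (211/1859).
Both 211 ≡ 3 and 1859 ≡ 3 (mod 4), so reciprocity gives (211/1859) = -(1859/211). Reduce: 1859 ≡ 171 (mod 211). Now have -(171/211).
Both 171 ≡ 3 and 211 ≡ 3 (mod 4), so reciprocity gives (171/211) = -(211/171). Reduce: 211 ≡ 40 (mod 171). Now have (40/171).
Factor out 2: 40 = 2^3·5. Since 171 ≡ 3 (mod 8), (2/171) = -1, and (2/171)^3 = -1. Now have -(5/171).
5 ≡ 1 (mod 4), so quadratic reciprocity gives (5/171) = (171/5). Reduce: 171 ≡ 1 (mod 5). Now have -(1/5).
(1/5) = 1. Collecting the sign factors: -1.

-1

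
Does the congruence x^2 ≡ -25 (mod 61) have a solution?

yes

(-25/61)
  = (25/61)    [61 ≡ 1 mod 4 ⇒ (-1/61) = +1]
  = (61/25)    [QR: 25 ≡ 1 mod 4, sign kept]
  = (11/25)    [61 ≡ 11 mod 25]
  = (25/11)    [QR: 25 ≡ 1 mod 4, sign kept]
  = (3/11)    [25 ≡ 3 mod 11]
  = -(11/3)    [QR: both ≡ 3 mod 4, sign flips]
  = -(2/3)    [11 ≡ 2 mod 3]
  = (1/3)    [3 ≡ 3 mod 8 ⇒ (2/3) = -1]
  = 1    [(1/3) = 1]
(-25/61) = 1, and 61 is prime, so -25 is a quadratic residue mod 61.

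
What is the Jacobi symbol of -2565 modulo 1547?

Pull out -1: (-2565/1547) = (-1/1547)·(2565/1547). Since 1547 ≡ 3 (mod 4), (-1/1547) = -1. Now have -(2565/1547).
Reduce the numerator: 2565 ≡ 1018 (mod 1547), so (2565/1547) = (1018/1547).
Factor out 2: 1018 = 2·509. Since 1547 ≡ 3 (mod 8), (2/1547) = -1. Now have (509/1547).
509 ≡ 1 (mod 4), so quadratic reciprocity gives (509/1547) = (1547/509). Reduce: 1547 ≡ 20 (mod 509). Now have (20/509).
Factor out 2: 20 = 2^2·5. Since 509 ≡ 5 (mod 8), (2/509) = -1, and (2/509)^2 = +1. Now have (5/509).
5 ≡ 1 (mod 4), so quadratic reciprocity gives (5/509) = (509/5). Reduce: 509 ≡ 4 (mod 5). Now have (4/5).
Factor out 2: 4 = 2^2. Since 5 ≡ 5 (mod 8), (2/5) = -1, and (2/5)^2 = +1. Now have (1/5).
(1/5) = 1. Collecting the sign factors: 1.

1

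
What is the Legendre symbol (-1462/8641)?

-1

Reduce the numerator: -1462 ≡ 7179 (mod 8641), so (-1462/8641) = (7179/8641).
8641 ≡ 1 (mod 4), so quadratic reciprocity gives (7179/8641) = (8641/7179). Reduce: 8641 ≡ 1462 (mod 7179). Now have (1462/7179).
Factor out 2: 1462 = 2·731. Since 7179 ≡ 3 (mod 8), (2/7179) = -1. Now have -(731/7179).
Both 731 ≡ 3 and 7179 ≡ 3 (mod 4), so reciprocity gives (731/7179) = -(7179/731). Reduce: 7179 ≡ 600 (mod 731). Now have (600/731).
Factor out 2: 600 = 2^3·75. Since 731 ≡ 3 (mod 8), (2/731) = -1, and (2/731)^3 = -1. Now have -(75/731).
Both 75 ≡ 3 and 731 ≡ 3 (mod 4), so reciprocity gives (75/731) = -(731/75). Reduce: 731 ≡ 56 (mod 75). Now have (56/75).
Factor out 2: 56 = 2^3·7. Since 75 ≡ 3 (mod 8), (2/75) = -1, and (2/75)^3 = -1. Now have -(7/75).
Both 7 ≡ 3 and 75 ≡ 3 (mod 4), so reciprocity gives (7/75) = -(75/7). Reduce: 75 ≡ 5 (mod 7). Now have (5/7).
5 ≡ 1 (mod 4), so quadratic reciprocity gives (5/7) = (7/5). Reduce: 7 ≡ 2 (mod 5). Now have (2/5).
Factor out 2: 2 = 2. Since 5 ≡ 5 (mod 8), (2/5) = -1. Now have -(1/5).
(1/5) = 1. Collecting the sign factors: -1.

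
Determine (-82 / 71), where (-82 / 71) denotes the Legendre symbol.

(-82 / 71)
  = -(82 / 71)    [71 ≡ 3 mod 4 ⇒ (-1 / 71) = -1]
  = -(11 / 71)    [82 ≡ 11 mod 71]
  = (71 / 11)    [QR: both ≡ 3 mod 4, sign flips]
  = (5 / 11)    [71 ≡ 5 mod 11]
  = (11 / 5)    [QR: 5 ≡ 1 mod 4, sign kept]
  = (1 / 5)    [11 ≡ 1 mod 5]
  = 1    [(1 / 5) = 1]

1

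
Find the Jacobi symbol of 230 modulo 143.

-1

(230/143)
  = (87/143)    [230 ≡ 87 mod 143]
  = -(143/87)    [QR: both ≡ 3 mod 4, sign flips]
  = -(56/87)    [143 ≡ 56 mod 87]
  = -(7/87)    [87 ≡ 7 mod 8 ⇒ (2/87)^3 = +1]
  = (87/7)    [QR: both ≡ 3 mod 4, sign flips]
  = (3/7)    [87 ≡ 3 mod 7]
  = -(7/3)    [QR: both ≡ 3 mod 4, sign flips]
  = -(1/3)    [7 ≡ 1 mod 3]
  = -1    [(1/3) = 1]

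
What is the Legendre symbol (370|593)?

-1

(370|593)
  = (185|593)    [593 ≡ 1 mod 8 ⇒ (2|593) = +1]
  = (593|185)    [QR: 185 ≡ 1 mod 4, sign kept]
  = (38|185)    [593 ≡ 38 mod 185]
  = (19|185)    [185 ≡ 1 mod 8 ⇒ (2|185) = +1]
  = (185|19)    [QR: 185 ≡ 1 mod 4, sign kept]
  = (14|19)    [185 ≡ 14 mod 19]
  = -(7|19)    [19 ≡ 3 mod 8 ⇒ (2|19) = -1]
  = (19|7)    [QR: both ≡ 3 mod 4, sign flips]
  = (5|7)    [19 ≡ 5 mod 7]
  = (7|5)    [QR: 5 ≡ 1 mod 4, sign kept]
  = (2|5)    [7 ≡ 2 mod 5]
  = -(1|5)    [5 ≡ 5 mod 8 ⇒ (2|5) = -1]
  = -1    [(1|5) = 1]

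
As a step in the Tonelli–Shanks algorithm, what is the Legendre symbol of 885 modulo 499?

1

(885 / 499)
  = (386 / 499)    [885 ≡ 386 mod 499]
  = -(193 / 499)    [499 ≡ 3 mod 8 ⇒ (2 / 499) = -1]
  = -(499 / 193)    [QR: 193 ≡ 1 mod 4, sign kept]
  = -(113 / 193)    [499 ≡ 113 mod 193]
  = -(193 / 113)    [QR: 113 ≡ 1 mod 4, sign kept]
  = -(80 / 113)    [193 ≡ 80 mod 113]
  = -(5 / 113)    [113 ≡ 1 mod 8 ⇒ (2 / 113)^4 = +1]
  = -(113 / 5)    [QR: 5 ≡ 1 mod 4, sign kept]
  = -(3 / 5)    [113 ≡ 3 mod 5]
  = -(5 / 3)    [QR: 5 ≡ 1 mod 4, sign kept]
  = -(2 / 3)    [5 ≡ 2 mod 3]
  = (1 / 3)    [3 ≡ 3 mod 8 ⇒ (2 / 3) = -1]
  = 1    [(1 / 3) = 1]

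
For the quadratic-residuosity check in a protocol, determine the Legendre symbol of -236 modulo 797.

(-236/797)
  = (561/797)    [-236 ≡ 561 mod 797]
  = (797/561)    [QR: 561 ≡ 1 mod 4, sign kept]
  = (236/561)    [797 ≡ 236 mod 561]
  = (59/561)    [561 ≡ 1 mod 8 ⇒ (2/561)^2 = +1]
  = (561/59)    [QR: 561 ≡ 1 mod 4, sign kept]
  = (30/59)    [561 ≡ 30 mod 59]
  = -(15/59)    [59 ≡ 3 mod 8 ⇒ (2/59) = -1]
  = (59/15)    [QR: both ≡ 3 mod 4, sign flips]
  = (14/15)    [59 ≡ 14 mod 15]
  = (7/15)    [15 ≡ 7 mod 8 ⇒ (2/15) = +1]
  = -(15/7)    [QR: both ≡ 3 mod 4, sign flips]
  = -(1/7)    [15 ≡ 1 mod 7]
  = -1    [(1/7) = 1]

-1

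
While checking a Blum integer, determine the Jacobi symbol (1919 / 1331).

Reduce the numerator: 1919 ≡ 588 (mod 1331), so (1919 / 1331) = (588 / 1331).
Factor out 2: 588 = 2^2·147. Since 1331 ≡ 3 (mod 8), (2 / 1331) = -1, and (2 / 1331)^2 = +1. Now have (147 / 1331).
Both 147 ≡ 3 and 1331 ≡ 3 (mod 4), so reciprocity gives (147 / 1331) = -(1331 / 147). Reduce: 1331 ≡ 8 (mod 147). Now have -(8 / 147).
Factor out 2: 8 = 2^3. Since 147 ≡ 3 (mod 8), (2 / 147) = -1, and (2 / 147)^3 = -1. Now have (1 / 147).
(1 / 147) = 1. Collecting the sign factors: 1.

1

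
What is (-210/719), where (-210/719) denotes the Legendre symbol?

-1

(-210/719)
  = (509/719)    [-210 ≡ 509 mod 719]
  = (719/509)    [QR: 509 ≡ 1 mod 4, sign kept]
  = (210/509)    [719 ≡ 210 mod 509]
  = -(105/509)    [509 ≡ 5 mod 8 ⇒ (2/509) = -1]
  = -(509/105)    [QR: 105 ≡ 1 mod 4, sign kept]
  = -(89/105)    [509 ≡ 89 mod 105]
  = -(105/89)    [QR: 89 ≡ 1 mod 4, sign kept]
  = -(16/89)    [105 ≡ 16 mod 89]
  = -(1/89)    [89 ≡ 1 mod 8 ⇒ (2/89)^4 = +1]
  = -1    [(1/89) = 1]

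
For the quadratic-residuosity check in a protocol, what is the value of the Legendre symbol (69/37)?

(69/37)
  = (32/37)    [69 ≡ 32 mod 37]
  = -(1/37)    [37 ≡ 5 mod 8 ⇒ (2/37)^5 = -1]
  = -1    [(1/37) = 1]

-1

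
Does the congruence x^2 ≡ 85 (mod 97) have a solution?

85 ≡ 1 (mod 4), so quadratic reciprocity gives (85/97) = (97/85). Reduce: 97 ≡ 12 (mod 85). Now have (12/85).
Factor out 2: 12 = 2^2·3. Since 85 ≡ 5 (mod 8), (2/85) = -1, and (2/85)^2 = +1. Now have (3/85).
85 ≡ 1 (mod 4), so quadratic reciprocity gives (3/85) = (85/3). Reduce: 85 ≡ 1 (mod 3). Now have (1/3).
(1/3) = 1. Collecting the sign factors: 1.
The Legendre symbol is 1, so x^2 ≡ 85 (mod 97) has solution.

yes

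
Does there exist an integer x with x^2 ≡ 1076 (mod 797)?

no

Reduce the numerator: 1076 ≡ 279 (mod 797), so (1076|797) = (279|797).
797 ≡ 1 (mod 4), so quadratic reciprocity gives (279|797) = (797|279). Reduce: 797 ≡ 239 (mod 279). Now have (239|279).
Both 239 ≡ 3 and 279 ≡ 3 (mod 4), so reciprocity gives (239|279) = -(279|239). Reduce: 279 ≡ 40 (mod 239). Now have -(40|239).
Factor out 2: 40 = 2^3·5. Since 239 ≡ 7 (mod 8), (2|239) = +1, and (2|239)^3 = +1. Now have -(5|239).
5 ≡ 1 (mod 4), so quadratic reciprocity gives (5|239) = (239|5). Reduce: 239 ≡ 4 (mod 5). Now have -(4|5).
Factor out 2: 4 = 2^2. Since 5 ≡ 5 (mod 8), (2|5) = -1, and (2|5)^2 = +1. Now have -(1|5).
(1|5) = 1. Collecting the sign factors: -1.
The Legendre symbol is -1, so x^2 ≡ 1076 (mod 797) has no solution.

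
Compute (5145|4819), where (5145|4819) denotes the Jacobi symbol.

-1

(5145|4819)
  = (326|4819)    [5145 ≡ 326 mod 4819]
  = -(163|4819)    [4819 ≡ 3 mod 8 ⇒ (2|4819) = -1]
  = (4819|163)    [QR: both ≡ 3 mod 4, sign flips]
  = (92|163)    [4819 ≡ 92 mod 163]
  = (23|163)    [163 ≡ 3 mod 8 ⇒ (2|163)^2 = +1]
  = -(163|23)    [QR: both ≡ 3 mod 4, sign flips]
  = -(2|23)    [163 ≡ 2 mod 23]
  = -(1|23)    [23 ≡ 7 mod 8 ⇒ (2|23) = +1]
  = -1    [(1|23) = 1]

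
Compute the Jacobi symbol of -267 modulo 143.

1

(-267|143)
  = (19|143)    [-267 ≡ 19 mod 143]
  = -(143|19)    [QR: both ≡ 3 mod 4, sign flips]
  = -(10|19)    [143 ≡ 10 mod 19]
  = (5|19)    [19 ≡ 3 mod 8 ⇒ (2|19) = -1]
  = (19|5)    [QR: 5 ≡ 1 mod 4, sign kept]
  = (4|5)    [19 ≡ 4 mod 5]
  = (1|5)    [5 ≡ 5 mod 8 ⇒ (2|5)^2 = +1]
  = 1    [(1|5) = 1]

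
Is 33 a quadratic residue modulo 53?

no

33 ≡ 1 (mod 4), so quadratic reciprocity gives (33|53) = (53|33). Reduce: 53 ≡ 20 (mod 33). Now have (20|33).
Factor out 2: 20 = 2^2·5. Since 33 ≡ 1 (mod 8), (2|33) = +1, and (2|33)^2 = +1. Now have (5|33).
5 ≡ 1 (mod 4), so quadratic reciprocity gives (5|33) = (33|5). Reduce: 33 ≡ 3 (mod 5). Now have (3|5).
5 ≡ 1 (mod 4), so quadratic reciprocity gives (3|5) = (5|3). Reduce: 5 ≡ 2 (mod 3). Now have (2|3).
Factor out 2: 2 = 2. Since 3 ≡ 3 (mod 8), (2|3) = -1. Now have -(1|3).
(1|3) = 1. Collecting the sign factors: -1.
The Legendre symbol is -1, so x^2 ≡ 33 (mod 53) has no solution.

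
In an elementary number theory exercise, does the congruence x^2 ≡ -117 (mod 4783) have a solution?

Reduce the numerator: -117 ≡ 4666 (mod 4783), so (-117|4783) = (4666|4783).
Factor out 2: 4666 = 2·2333. Since 4783 ≡ 7 (mod 8), (2|4783) = +1. Now have (2333|4783).
2333 ≡ 1 (mod 4), so quadratic reciprocity gives (2333|4783) = (4783|2333). Reduce: 4783 ≡ 117 (mod 2333). Now have (117|2333).
117 ≡ 1 (mod 4), so quadratic reciprocity gives (117|2333) = (2333|117). Reduce: 2333 ≡ 110 (mod 117). Now have (110|117).
Factor out 2: 110 = 2·55. Since 117 ≡ 5 (mod 8), (2|117) = -1. Now have -(55|117).
117 ≡ 1 (mod 4), so quadratic reciprocity gives (55|117) = (117|55). Reduce: 117 ≡ 7 (mod 55). Now have -(7|55).
Both 7 ≡ 3 and 55 ≡ 3 (mod 4), so reciprocity gives (7|55) = -(55|7). Reduce: 55 ≡ 6 (mod 7). Now have (6|7).
Factor out 2: 6 = 2·3. Since 7 ≡ 7 (mod 8), (2|7) = +1. Now have (3|7).
Both 3 ≡ 3 and 7 ≡ 3 (mod 4), so reciprocity gives (3|7) = -(7|3). Reduce: 7 ≡ 1 (mod 3). Now have -(1|3).
(1|3) = 1. Collecting the sign factors: -1.
(-117|4783) = -1, and 4783 is prime, so -117 is not a quadratic residue mod 4783.

no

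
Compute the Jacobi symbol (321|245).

1

Reduce the numerator: 321 ≡ 76 (mod 245), so (321|245) = (76|245).
Factor out 2: 76 = 2^2·19. Since 245 ≡ 5 (mod 8), (2|245) = -1, and (2|245)^2 = +1. Now have (19|245).
245 ≡ 1 (mod 4), so quadratic reciprocity gives (19|245) = (245|19). Reduce: 245 ≡ 17 (mod 19). Now have (17|19).
17 ≡ 1 (mod 4), so quadratic reciprocity gives (17|19) = (19|17). Reduce: 19 ≡ 2 (mod 17). Now have (2|17).
Factor out 2: 2 = 2. Since 17 ≡ 1 (mod 8), (2|17) = +1. Now have (1|17).
(1|17) = 1. Collecting the sign factors: 1.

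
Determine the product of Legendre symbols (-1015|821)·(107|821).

-1

By multiplicativity, (-1015·107|821) = (-1015|821)·(107|821).
First factor (-1015|821):
(-1015|821)
  = (1015|821)    [821 ≡ 1 mod 4 ⇒ (-1|821) = +1]
  = (194|821)    [1015 ≡ 194 mod 821]
  = -(97|821)    [821 ≡ 5 mod 8 ⇒ (2|821) = -1]
  = -(821|97)    [QR: 97 ≡ 1 mod 4, sign kept]
  = -(45|97)    [821 ≡ 45 mod 97]
  = -(97|45)    [QR: 45 ≡ 1 mod 4, sign kept]
  = -(7|45)    [97 ≡ 7 mod 45]
  = -(45|7)    [QR: 45 ≡ 1 mod 4, sign kept]
  = -(3|7)    [45 ≡ 3 mod 7]
  = (7|3)    [QR: both ≡ 3 mod 4, sign flips]
  = (1|3)    [7 ≡ 1 mod 3]
  = 1    [(1|3) = 1]
Second factor (107|821):
(107|821)
  = (821|107)    [QR: 821 ≡ 1 mod 4, sign kept]
  = (72|107)    [821 ≡ 72 mod 107]
  = -(9|107)    [107 ≡ 3 mod 8 ⇒ (2|107)^3 = -1]
  = -(107|9)    [QR: 9 ≡ 1 mod 4, sign kept]
  = -(8|9)    [107 ≡ 8 mod 9]
  = -(1|9)    [9 ≡ 1 mod 8 ⇒ (2|9)^3 = +1]
  = -1    [(1|9) = 1]
Product: (1)·(-1) = -1.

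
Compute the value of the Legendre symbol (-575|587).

1

Reduce the numerator: -575 ≡ 12 (mod 587), so (-575|587) = (12|587).
Factor out 2: 12 = 2^2·3. Since 587 ≡ 3 (mod 8), (2|587) = -1, and (2|587)^2 = +1. Now have (3|587).
Both 3 ≡ 3 and 587 ≡ 3 (mod 4), so reciprocity gives (3|587) = -(587|3). Reduce: 587 ≡ 2 (mod 3). Now have -(2|3).
Factor out 2: 2 = 2. Since 3 ≡ 3 (mod 8), (2|3) = -1. Now have (1|3).
(1|3) = 1. Collecting the sign factors: 1.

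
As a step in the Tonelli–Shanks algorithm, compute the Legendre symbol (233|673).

1

233 ≡ 1 (mod 4), so quadratic reciprocity gives (233|673) = (673|233). Reduce: 673 ≡ 207 (mod 233). Now have (207|233).
233 ≡ 1 (mod 4), so quadratic reciprocity gives (207|233) = (233|207). Reduce: 233 ≡ 26 (mod 207). Now have (26|207).
Factor out 2: 26 = 2·13. Since 207 ≡ 7 (mod 8), (2|207) = +1. Now have (13|207).
13 ≡ 1 (mod 4), so quadratic reciprocity gives (13|207) = (207|13). Reduce: 207 ≡ 12 (mod 13). Now have (12|13).
Factor out 2: 12 = 2^2·3. Since 13 ≡ 5 (mod 8), (2|13) = -1, and (2|13)^2 = +1. Now have (3|13).
13 ≡ 1 (mod 4), so quadratic reciprocity gives (3|13) = (13|3). Reduce: 13 ≡ 1 (mod 3). Now have (1|3).
(1|3) = 1. Collecting the sign factors: 1.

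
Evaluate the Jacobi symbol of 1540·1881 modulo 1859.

By multiplicativity, (1540·1881 / 1859) = (1540 / 1859)·(1881 / 1859).
First factor (1540 / 1859):
(1540 / 1859)
  = (385 / 1859)    [1859 ≡ 3 mod 8 ⇒ (2 / 1859)^2 = +1]
  = (1859 / 385)    [QR: 385 ≡ 1 mod 4, sign kept]
  = (319 / 385)    [1859 ≡ 319 mod 385]
  = (385 / 319)    [QR: 385 ≡ 1 mod 4, sign kept]
  = (66 / 319)    [385 ≡ 66 mod 319]
  = (33 / 319)    [319 ≡ 7 mod 8 ⇒ (2 / 319) = +1]
  = (319 / 33)    [QR: 33 ≡ 1 mod 4, sign kept]
  = (22 / 33)    [319 ≡ 22 mod 33]
  = (11 / 33)    [33 ≡ 1 mod 8 ⇒ (2 / 33) = +1]
  = (33 / 11)    [QR: 33 ≡ 1 mod 4, sign kept]
  = (0 / 11)    [33 ≡ 0 mod 11]
  = 0    [numerator 0, gcd > 1]
Second factor (1881 / 1859):
(1881 / 1859)
  = (22 / 1859)    [1881 ≡ 22 mod 1859]
  = -(11 / 1859)    [1859 ≡ 3 mod 8 ⇒ (2 / 1859) = -1]
  = (1859 / 11)    [QR: both ≡ 3 mod 4, sign flips]
  = (0 / 11)    [1859 ≡ 0 mod 11]
  = 0    [numerator 0, gcd > 1]
Product: (0)·(0) = 0.

0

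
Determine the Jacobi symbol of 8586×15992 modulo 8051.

1

By multiplicativity, (8586·15992/8051) = (8586/8051)·(15992/8051).
First factor (8586/8051):
(8586/8051)
  = (535/8051)    [8586 ≡ 535 mod 8051]
  = -(8051/535)    [QR: both ≡ 3 mod 4, sign flips]
  = -(26/535)    [8051 ≡ 26 mod 535]
  = -(13/535)    [535 ≡ 7 mod 8 ⇒ (2/535) = +1]
  = -(535/13)    [QR: 13 ≡ 1 mod 4, sign kept]
  = -(2/13)    [535 ≡ 2 mod 13]
  = (1/13)    [13 ≡ 5 mod 8 ⇒ (2/13) = -1]
  = 1    [(1/13) = 1]
Second factor (15992/8051):
(15992/8051)
  = (7941/8051)    [15992 ≡ 7941 mod 8051]
  = (8051/7941)    [QR: 7941 ≡ 1 mod 4, sign kept]
  = (110/7941)    [8051 ≡ 110 mod 7941]
  = -(55/7941)    [7941 ≡ 5 mod 8 ⇒ (2/7941) = -1]
  = -(7941/55)    [QR: 7941 ≡ 1 mod 4, sign kept]
  = -(21/55)    [7941 ≡ 21 mod 55]
  = -(55/21)    [QR: 21 ≡ 1 mod 4, sign kept]
  = -(13/21)    [55 ≡ 13 mod 21]
  = -(21/13)    [QR: 13 ≡ 1 mod 4, sign kept]
  = -(8/13)    [21 ≡ 8 mod 13]
  = (1/13)    [13 ≡ 5 mod 8 ⇒ (2/13)^3 = -1]
  = 1    [(1/13) = 1]
Product: (1)·(1) = 1.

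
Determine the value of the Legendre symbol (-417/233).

1

(-417/233)
  = (417/233)    [233 ≡ 1 mod 4 ⇒ (-1/233) = +1]
  = (184/233)    [417 ≡ 184 mod 233]
  = (23/233)    [233 ≡ 1 mod 8 ⇒ (2/233)^3 = +1]
  = (233/23)    [QR: 233 ≡ 1 mod 4, sign kept]
  = (3/23)    [233 ≡ 3 mod 23]
  = -(23/3)    [QR: both ≡ 3 mod 4, sign flips]
  = -(2/3)    [23 ≡ 2 mod 3]
  = (1/3)    [3 ≡ 3 mod 8 ⇒ (2/3) = -1]
  = 1    [(1/3) = 1]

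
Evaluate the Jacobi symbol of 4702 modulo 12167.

Factor out 2: 4702 = 2·2351. Since 12167 ≡ 7 (mod 8), (2|12167) = +1. Now have (2351|12167).
Both 2351 ≡ 3 and 12167 ≡ 3 (mod 4), so reciprocity gives (2351|12167) = -(12167|2351). Reduce: 12167 ≡ 412 (mod 2351). Now have -(412|2351).
Factor out 2: 412 = 2^2·103. Since 2351 ≡ 7 (mod 8), (2|2351) = +1, and (2|2351)^2 = +1. Now have -(103|2351).
Both 103 ≡ 3 and 2351 ≡ 3 (mod 4), so reciprocity gives (103|2351) = -(2351|103). Reduce: 2351 ≡ 85 (mod 103). Now have (85|103).
85 ≡ 1 (mod 4), so quadratic reciprocity gives (85|103) = (103|85). Reduce: 103 ≡ 18 (mod 85). Now have (18|85).
Factor out 2: 18 = 2·9. Since 85 ≡ 5 (mod 8), (2|85) = -1. Now have -(9|85).
9 ≡ 1 (mod 4), so quadratic reciprocity gives (9|85) = (85|9). Reduce: 85 ≡ 4 (mod 9). Now have -(4|9).
Factor out 2: 4 = 2^2. Since 9 ≡ 1 (mod 8), (2|9) = +1, and (2|9)^2 = +1. Now have -(1|9).
(1|9) = 1. Collecting the sign factors: -1.

-1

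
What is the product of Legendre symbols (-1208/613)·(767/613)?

By multiplicativity, (-1208·767/613) = (-1208/613)·(767/613).
First factor (-1208/613):
Reduce the numerator: -1208 ≡ 18 (mod 613), so (-1208/613) = (18/613).
Factor out 2: 18 = 2·9. Since 613 ≡ 5 (mod 8), (2/613) = -1. Now have -(9/613).
9 ≡ 1 (mod 4), so quadratic reciprocity gives (9/613) = (613/9). Reduce: 613 ≡ 1 (mod 9). Now have -(1/9).
(1/9) = 1. Collecting the sign factors: -1.
Second factor (767/613):
Reduce the numerator: 767 ≡ 154 (mod 613), so (767/613) = (154/613).
Factor out 2: 154 = 2·77. Since 613 ≡ 5 (mod 8), (2/613) = -1. Now have -(77/613).
77 ≡ 1 (mod 4), so quadratic reciprocity gives (77/613) = (613/77). Reduce: 613 ≡ 74 (mod 77). Now have -(74/77).
Factor out 2: 74 = 2·37. Since 77 ≡ 5 (mod 8), (2/77) = -1. Now have (37/77).
37 ≡ 1 (mod 4), so quadratic reciprocity gives (37/77) = (77/37). Reduce: 77 ≡ 3 (mod 37). Now have (3/37).
37 ≡ 1 (mod 4), so quadratic reciprocity gives (3/37) = (37/3). Reduce: 37 ≡ 1 (mod 3). Now have (1/3).
(1/3) = 1. Collecting the sign factors: 1.
Product: (-1)·(1) = -1.

-1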